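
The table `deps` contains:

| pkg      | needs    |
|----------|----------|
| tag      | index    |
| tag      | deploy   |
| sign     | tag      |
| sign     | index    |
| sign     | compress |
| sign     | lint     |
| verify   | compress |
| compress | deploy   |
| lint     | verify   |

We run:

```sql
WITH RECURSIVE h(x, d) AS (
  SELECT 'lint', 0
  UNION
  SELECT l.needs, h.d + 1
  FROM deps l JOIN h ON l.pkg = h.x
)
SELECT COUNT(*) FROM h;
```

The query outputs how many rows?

Base: (lint, d=0).
Iteration 1: edges from {lint} -> (verify, d=1).
Iteration 2: edges from {verify} -> (compress, d=2).
Iteration 3: edges from {compress} -> (deploy, d=3).
Iteration 4: no outgoing edges from {deploy}; recursion stops.
Total rows emitted: 4.

4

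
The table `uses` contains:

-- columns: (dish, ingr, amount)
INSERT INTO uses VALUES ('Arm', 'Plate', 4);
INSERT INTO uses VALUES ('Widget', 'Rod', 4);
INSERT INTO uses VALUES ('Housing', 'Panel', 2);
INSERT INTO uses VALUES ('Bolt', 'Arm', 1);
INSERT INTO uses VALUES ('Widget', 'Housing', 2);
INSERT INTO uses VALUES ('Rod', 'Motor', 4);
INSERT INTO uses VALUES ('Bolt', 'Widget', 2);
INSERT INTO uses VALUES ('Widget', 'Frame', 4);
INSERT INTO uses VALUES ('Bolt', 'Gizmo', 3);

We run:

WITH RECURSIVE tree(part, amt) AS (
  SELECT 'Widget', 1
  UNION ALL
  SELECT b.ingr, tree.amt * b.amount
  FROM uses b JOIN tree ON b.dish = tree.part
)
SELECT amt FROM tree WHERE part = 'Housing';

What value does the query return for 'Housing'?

2

Base: (Widget, amt=1).
Iteration 1: components of {Widget} -> Frame = 1*4 = 4, Housing = 1*2 = 2, Rod = 1*4 = 4.
Iteration 2: components of {Frame,Housing,Rod} -> Motor = 4*4 = 16, Panel = 2*2 = 4.
Iteration 3: no further components; recursion stops.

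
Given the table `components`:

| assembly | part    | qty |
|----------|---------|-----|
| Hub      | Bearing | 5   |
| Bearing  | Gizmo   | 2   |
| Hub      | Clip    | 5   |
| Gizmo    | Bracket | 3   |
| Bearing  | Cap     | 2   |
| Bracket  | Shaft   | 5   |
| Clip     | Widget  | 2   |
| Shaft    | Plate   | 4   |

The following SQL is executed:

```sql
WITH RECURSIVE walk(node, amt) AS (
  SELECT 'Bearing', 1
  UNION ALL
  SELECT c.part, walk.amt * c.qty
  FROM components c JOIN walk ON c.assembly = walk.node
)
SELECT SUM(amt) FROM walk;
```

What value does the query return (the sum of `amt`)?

Base: (Bearing, amt=1).
Iteration 1: components of {Bearing} -> Cap = 1*2 = 2, Gizmo = 1*2 = 2.
Iteration 2: components of {Cap,Gizmo} -> Bracket = 2*3 = 6.
Iteration 3: components of {Bracket} -> Shaft = 6*5 = 30.
Iteration 4: components of {Shaft} -> Plate = 30*4 = 120.
Iteration 5: no further components; recursion stops.
SUM(amt) = 1 + 2 + 2 + 6 + 30 + 120 = 161.

161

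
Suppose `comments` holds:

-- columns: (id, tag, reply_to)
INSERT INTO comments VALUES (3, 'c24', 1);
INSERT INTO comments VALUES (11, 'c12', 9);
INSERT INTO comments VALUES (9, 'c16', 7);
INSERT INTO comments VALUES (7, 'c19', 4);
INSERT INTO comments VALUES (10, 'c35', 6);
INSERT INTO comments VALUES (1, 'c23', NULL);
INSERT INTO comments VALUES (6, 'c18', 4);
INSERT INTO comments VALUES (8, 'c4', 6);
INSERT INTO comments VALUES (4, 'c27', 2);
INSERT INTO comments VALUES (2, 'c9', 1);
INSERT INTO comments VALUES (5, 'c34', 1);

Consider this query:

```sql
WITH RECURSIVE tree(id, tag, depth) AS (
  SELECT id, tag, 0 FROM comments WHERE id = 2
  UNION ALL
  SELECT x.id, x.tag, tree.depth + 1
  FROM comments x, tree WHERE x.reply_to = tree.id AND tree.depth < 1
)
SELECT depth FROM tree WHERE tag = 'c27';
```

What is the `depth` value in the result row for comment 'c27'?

1

Base: id=2 (c9) at depth 0.
Iteration 1: rows with reply_to in {2} -> c27 (id 4, depth 1).
Iteration 2: depth < 1 fails for all current rows; recursion stops.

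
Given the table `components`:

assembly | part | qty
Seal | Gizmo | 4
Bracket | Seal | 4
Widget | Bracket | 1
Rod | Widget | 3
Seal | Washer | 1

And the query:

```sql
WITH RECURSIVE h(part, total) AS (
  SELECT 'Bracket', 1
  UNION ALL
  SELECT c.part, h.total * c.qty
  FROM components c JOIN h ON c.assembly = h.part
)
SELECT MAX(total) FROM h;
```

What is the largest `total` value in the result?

16

Base: (Bracket, total=1).
Iteration 1: components of {Bracket} -> Seal = 1*4 = 4.
Iteration 2: components of {Seal} -> Gizmo = 4*4 = 16, Washer = 4*1 = 4.
Iteration 3: no further components; recursion stops.
total values: 1, 4, 4, 16; the maximum is 16.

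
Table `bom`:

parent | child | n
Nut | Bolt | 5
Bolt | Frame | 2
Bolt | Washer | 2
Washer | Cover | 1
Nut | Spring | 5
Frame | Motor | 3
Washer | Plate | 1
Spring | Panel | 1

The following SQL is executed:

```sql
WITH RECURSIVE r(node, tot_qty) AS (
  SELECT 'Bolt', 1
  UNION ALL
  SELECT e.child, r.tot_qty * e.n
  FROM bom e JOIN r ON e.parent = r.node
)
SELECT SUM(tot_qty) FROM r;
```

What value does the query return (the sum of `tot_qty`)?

Base: (Bolt, tot_qty=1).
Iteration 1: components of {Bolt} -> Frame = 1*2 = 2, Washer = 1*2 = 2.
Iteration 2: components of {Frame,Washer} -> Cover = 2*1 = 2, Motor = 2*3 = 6, Plate = 2*1 = 2.
Iteration 3: no further components; recursion stops.
SUM(tot_qty) = 1 + 2 + 2 + 6 + 2 + 2 = 15.

15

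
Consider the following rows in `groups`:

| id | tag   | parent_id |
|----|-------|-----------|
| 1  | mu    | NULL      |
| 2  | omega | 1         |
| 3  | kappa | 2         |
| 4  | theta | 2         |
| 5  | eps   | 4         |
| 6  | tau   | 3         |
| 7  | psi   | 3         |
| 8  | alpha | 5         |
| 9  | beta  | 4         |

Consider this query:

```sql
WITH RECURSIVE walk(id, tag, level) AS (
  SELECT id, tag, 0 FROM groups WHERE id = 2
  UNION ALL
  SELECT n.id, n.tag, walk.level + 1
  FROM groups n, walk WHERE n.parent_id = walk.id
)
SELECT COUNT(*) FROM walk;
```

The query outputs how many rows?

8

Base: id=2 (omega) at level 0.
Iteration 1: rows with parent_id in {2} -> kappa (id 3, level 1), theta (id 4, level 1).
Iteration 2: rows with parent_id in {3,4} -> eps (id 5, level 2), tau (id 6, level 2), psi (id 7, level 2), beta (id 9, level 2).
Iteration 3: rows with parent_id in {5,6,7,9} -> alpha (id 8, level 3).
Iteration 4: no rows with parent_id in {8}; recursion stops.
Total rows emitted: 8.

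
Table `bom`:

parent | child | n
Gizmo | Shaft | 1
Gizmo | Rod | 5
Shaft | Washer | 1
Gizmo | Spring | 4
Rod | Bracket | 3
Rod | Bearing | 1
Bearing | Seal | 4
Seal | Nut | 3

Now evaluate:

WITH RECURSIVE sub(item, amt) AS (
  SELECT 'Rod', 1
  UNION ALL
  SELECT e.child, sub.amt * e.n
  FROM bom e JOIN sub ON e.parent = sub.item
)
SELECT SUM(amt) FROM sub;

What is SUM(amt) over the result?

21

Base: (Rod, amt=1).
Iteration 1: components of {Rod} -> Bearing = 1*1 = 1, Bracket = 1*3 = 3.
Iteration 2: components of {Bearing,Bracket} -> Seal = 1*4 = 4.
Iteration 3: components of {Seal} -> Nut = 4*3 = 12.
Iteration 4: no further components; recursion stops.
SUM(amt) = 1 + 3 + 1 + 4 + 12 = 21.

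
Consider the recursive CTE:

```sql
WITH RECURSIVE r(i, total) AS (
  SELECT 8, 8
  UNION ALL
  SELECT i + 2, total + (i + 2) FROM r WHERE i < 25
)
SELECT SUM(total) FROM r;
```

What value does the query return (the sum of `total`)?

Base: i=8, total=8.
Iteration 1: 8 < 25 holds -> i = 8 + 2 = 10, total = 8 + 10 = 18.
Iteration 2: 10 < 25 holds -> i = 10 + 2 = 12, total = 18 + 12 = 30.
Iteration 3: 12 < 25 holds -> i = 12 + 2 = 14, total = 30 + 14 = 44.
Iteration 4: 14 < 25 holds -> i = 14 + 2 = 16, total = 44 + 16 = 60.
Iteration 5: 16 < 25 holds -> i = 16 + 2 = 18, total = 60 + 18 = 78.
Iteration 6: 18 < 25 holds -> i = 18 + 2 = 20, total = 78 + 20 = 98.
Iteration 7: 20 < 25 holds -> i = 20 + 2 = 22, total = 98 + 22 = 120.
Iteration 8: 22 < 25 holds -> i = 22 + 2 = 24, total = 120 + 24 = 144.
Iteration 9: 24 < 25 holds -> i = 24 + 2 = 26, total = 144 + 26 = 170.
Iteration 10: 26 < 25 fails; recursion stops.
SUM(total) = 8 + 18 + 30 + 44 + 60 + 78 + 98 + 120 + 144 + 170 = 770.

770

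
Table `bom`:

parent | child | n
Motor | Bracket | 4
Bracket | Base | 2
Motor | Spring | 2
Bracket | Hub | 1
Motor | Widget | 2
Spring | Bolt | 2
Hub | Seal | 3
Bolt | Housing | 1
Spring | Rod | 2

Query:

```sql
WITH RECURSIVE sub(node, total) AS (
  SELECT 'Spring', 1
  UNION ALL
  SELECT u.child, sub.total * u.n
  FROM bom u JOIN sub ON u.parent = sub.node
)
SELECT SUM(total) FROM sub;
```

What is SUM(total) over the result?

7

Base: (Spring, total=1).
Iteration 1: components of {Spring} -> Bolt = 1*2 = 2, Rod = 1*2 = 2.
Iteration 2: components of {Bolt,Rod} -> Housing = 2*1 = 2.
Iteration 3: no further components; recursion stops.
SUM(total) = 1 + 2 + 2 + 2 = 7.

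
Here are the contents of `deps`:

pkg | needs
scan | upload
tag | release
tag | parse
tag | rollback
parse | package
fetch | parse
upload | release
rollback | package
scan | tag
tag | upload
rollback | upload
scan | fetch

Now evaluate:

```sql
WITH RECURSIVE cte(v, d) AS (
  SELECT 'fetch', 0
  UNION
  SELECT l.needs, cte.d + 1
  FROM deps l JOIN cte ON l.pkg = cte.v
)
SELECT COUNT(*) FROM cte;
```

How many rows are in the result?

Base: (fetch, d=0).
Iteration 1: edges from {fetch} -> (parse, d=1).
Iteration 2: edges from {parse} -> (package, d=2).
Iteration 3: no outgoing edges from {package}; recursion stops.
Total rows emitted: 3.

3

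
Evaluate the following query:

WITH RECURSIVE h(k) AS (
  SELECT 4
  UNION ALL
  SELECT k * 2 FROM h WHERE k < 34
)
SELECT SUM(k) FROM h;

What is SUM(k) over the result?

124

Base: k=4.
Iteration 1: 4 < 34 holds -> k = 4 * 2 = 8.
Iteration 2: 8 < 34 holds -> k = 8 * 2 = 16.
Iteration 3: 16 < 34 holds -> k = 16 * 2 = 32.
Iteration 4: 32 < 34 holds -> k = 32 * 2 = 64.
Iteration 5: 64 < 34 fails; recursion stops.
SUM(k) = 4 + 8 + 16 + 32 + 64 = 124.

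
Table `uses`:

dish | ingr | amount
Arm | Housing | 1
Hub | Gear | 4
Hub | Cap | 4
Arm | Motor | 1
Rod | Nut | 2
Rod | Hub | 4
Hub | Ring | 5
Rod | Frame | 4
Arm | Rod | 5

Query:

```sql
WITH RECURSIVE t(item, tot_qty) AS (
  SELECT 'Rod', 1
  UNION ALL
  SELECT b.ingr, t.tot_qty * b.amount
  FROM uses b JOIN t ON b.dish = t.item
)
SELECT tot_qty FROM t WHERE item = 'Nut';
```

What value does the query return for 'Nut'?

2

Base: (Rod, tot_qty=1).
Iteration 1: components of {Rod} -> Frame = 1*4 = 4, Hub = 1*4 = 4, Nut = 1*2 = 2.
Iteration 2: components of {Frame,Hub,Nut} -> Cap = 4*4 = 16, Gear = 4*4 = 16, Ring = 4*5 = 20.
Iteration 3: no further components; recursion stops.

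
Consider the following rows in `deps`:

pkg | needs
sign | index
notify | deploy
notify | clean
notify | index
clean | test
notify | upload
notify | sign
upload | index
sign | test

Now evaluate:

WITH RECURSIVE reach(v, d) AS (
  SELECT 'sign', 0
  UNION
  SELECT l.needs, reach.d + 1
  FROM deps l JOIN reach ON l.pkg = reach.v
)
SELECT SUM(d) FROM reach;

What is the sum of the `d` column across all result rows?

2

Base: (sign, d=0).
Iteration 1: edges from {sign} -> (index, d=1), (test, d=1).
Iteration 2: no outgoing edges from {index,test}; recursion stops.
SUM(d) = 0 + 1 + 1 = 2.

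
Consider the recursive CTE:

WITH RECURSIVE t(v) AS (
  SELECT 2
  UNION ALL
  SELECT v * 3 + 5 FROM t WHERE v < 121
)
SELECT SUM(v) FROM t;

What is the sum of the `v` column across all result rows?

532

Base: v=2.
Iteration 1: 2 < 121 holds -> v = 2 * 3 + 5 = 11.
Iteration 2: 11 < 121 holds -> v = 11 * 3 + 5 = 38.
Iteration 3: 38 < 121 holds -> v = 38 * 3 + 5 = 119.
Iteration 4: 119 < 121 holds -> v = 119 * 3 + 5 = 362.
Iteration 5: 362 < 121 fails; recursion stops.
SUM(v) = 2 + 11 + 38 + 119 + 362 = 532.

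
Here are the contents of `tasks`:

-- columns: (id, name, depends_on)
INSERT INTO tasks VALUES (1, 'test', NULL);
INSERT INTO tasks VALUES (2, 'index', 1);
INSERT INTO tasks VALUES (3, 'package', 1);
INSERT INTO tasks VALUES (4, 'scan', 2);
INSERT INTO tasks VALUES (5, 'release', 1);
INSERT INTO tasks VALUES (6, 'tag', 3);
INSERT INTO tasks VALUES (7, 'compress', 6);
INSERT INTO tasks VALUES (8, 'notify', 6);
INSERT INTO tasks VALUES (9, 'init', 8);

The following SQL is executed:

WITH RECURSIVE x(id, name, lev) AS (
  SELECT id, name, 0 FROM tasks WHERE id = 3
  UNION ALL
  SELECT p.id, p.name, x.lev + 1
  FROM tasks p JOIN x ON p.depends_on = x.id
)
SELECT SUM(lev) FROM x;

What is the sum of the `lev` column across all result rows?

Base: id=3 (package) at lev 0.
Iteration 1: rows with depends_on in {3} -> tag (id 6, lev 1).
Iteration 2: rows with depends_on in {6} -> compress (id 7, lev 2), notify (id 8, lev 2).
Iteration 3: rows with depends_on in {7,8} -> init (id 9, lev 3).
Iteration 4: no rows with depends_on in {9}; recursion stops.
SUM(lev) = 0 + 1 + 2 + 2 + 3 = 8.

8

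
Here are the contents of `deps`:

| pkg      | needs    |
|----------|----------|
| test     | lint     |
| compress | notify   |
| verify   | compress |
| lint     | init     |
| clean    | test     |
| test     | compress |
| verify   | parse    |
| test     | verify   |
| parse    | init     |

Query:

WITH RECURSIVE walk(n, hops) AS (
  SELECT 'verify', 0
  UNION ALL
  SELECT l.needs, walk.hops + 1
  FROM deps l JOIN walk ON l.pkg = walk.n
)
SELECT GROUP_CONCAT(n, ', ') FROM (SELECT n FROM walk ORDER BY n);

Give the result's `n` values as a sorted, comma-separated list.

Base: (verify, hops=0).
Iteration 1: edges from {verify} -> (compress, hops=1), (parse, hops=1).
Iteration 2: edges from {compress,parse} -> (init, hops=2), (notify, hops=2).
Iteration 3: no outgoing edges from {init,notify}; recursion stops.

compress, init, notify, parse, verify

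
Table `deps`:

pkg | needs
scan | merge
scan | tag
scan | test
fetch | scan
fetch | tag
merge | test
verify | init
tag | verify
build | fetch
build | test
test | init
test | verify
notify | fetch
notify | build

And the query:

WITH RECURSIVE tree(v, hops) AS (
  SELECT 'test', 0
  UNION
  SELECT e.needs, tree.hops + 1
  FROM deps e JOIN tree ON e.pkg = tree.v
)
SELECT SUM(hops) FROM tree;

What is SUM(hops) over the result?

4

Base: (test, hops=0).
Iteration 1: edges from {test} -> (init, hops=1), (verify, hops=1).
Iteration 2: edges from {init,verify} -> (init, hops=2).
Iteration 3: no outgoing edges from {init}; recursion stops.
SUM(hops) = 0 + 1 + 1 + 2 = 4.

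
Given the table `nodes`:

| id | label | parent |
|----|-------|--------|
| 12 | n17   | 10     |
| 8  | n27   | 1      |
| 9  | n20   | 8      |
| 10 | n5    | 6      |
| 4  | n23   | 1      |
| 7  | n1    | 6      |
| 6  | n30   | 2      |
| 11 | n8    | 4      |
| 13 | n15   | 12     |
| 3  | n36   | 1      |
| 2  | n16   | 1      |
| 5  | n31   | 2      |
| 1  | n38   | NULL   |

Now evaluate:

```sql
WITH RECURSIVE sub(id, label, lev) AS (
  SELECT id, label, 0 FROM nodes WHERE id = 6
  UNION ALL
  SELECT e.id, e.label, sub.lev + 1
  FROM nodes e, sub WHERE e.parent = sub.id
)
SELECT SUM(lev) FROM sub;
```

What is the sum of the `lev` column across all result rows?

7

Base: id=6 (n30) at lev 0.
Iteration 1: rows with parent in {6} -> n1 (id 7, lev 1), n5 (id 10, lev 1).
Iteration 2: rows with parent in {7,10} -> n17 (id 12, lev 2).
Iteration 3: rows with parent in {12} -> n15 (id 13, lev 3).
Iteration 4: no rows with parent in {13}; recursion stops.
SUM(lev) = 0 + 1 + 1 + 2 + 3 = 7.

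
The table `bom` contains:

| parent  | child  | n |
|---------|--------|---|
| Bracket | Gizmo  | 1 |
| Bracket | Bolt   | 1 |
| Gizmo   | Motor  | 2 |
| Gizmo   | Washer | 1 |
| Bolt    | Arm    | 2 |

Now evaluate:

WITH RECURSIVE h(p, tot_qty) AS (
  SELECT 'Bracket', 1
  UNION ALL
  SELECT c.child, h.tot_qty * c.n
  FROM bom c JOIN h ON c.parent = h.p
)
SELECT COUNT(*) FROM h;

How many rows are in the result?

6

Base: (Bracket, tot_qty=1).
Iteration 1: components of {Bracket} -> Bolt = 1*1 = 1, Gizmo = 1*1 = 1.
Iteration 2: components of {Bolt,Gizmo} -> Arm = 1*2 = 2, Motor = 1*2 = 2, Washer = 1*1 = 1.
Iteration 3: no further components; recursion stops.
Total rows emitted: 6.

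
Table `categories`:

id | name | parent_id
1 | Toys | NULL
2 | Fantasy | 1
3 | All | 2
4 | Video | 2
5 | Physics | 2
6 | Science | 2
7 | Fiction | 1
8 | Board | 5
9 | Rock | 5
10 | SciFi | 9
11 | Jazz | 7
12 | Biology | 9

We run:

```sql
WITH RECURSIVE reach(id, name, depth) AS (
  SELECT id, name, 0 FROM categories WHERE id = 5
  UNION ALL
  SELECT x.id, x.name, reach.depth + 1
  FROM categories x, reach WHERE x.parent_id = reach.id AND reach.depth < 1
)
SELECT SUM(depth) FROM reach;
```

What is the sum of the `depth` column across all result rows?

Base: id=5 (Physics) at depth 0.
Iteration 1: rows with parent_id in {5} -> Board (id 8, depth 1), Rock (id 9, depth 1).
Iteration 2: depth < 1 fails for all current rows; recursion stops.
SUM(depth) = 0 + 1 + 1 = 2.

2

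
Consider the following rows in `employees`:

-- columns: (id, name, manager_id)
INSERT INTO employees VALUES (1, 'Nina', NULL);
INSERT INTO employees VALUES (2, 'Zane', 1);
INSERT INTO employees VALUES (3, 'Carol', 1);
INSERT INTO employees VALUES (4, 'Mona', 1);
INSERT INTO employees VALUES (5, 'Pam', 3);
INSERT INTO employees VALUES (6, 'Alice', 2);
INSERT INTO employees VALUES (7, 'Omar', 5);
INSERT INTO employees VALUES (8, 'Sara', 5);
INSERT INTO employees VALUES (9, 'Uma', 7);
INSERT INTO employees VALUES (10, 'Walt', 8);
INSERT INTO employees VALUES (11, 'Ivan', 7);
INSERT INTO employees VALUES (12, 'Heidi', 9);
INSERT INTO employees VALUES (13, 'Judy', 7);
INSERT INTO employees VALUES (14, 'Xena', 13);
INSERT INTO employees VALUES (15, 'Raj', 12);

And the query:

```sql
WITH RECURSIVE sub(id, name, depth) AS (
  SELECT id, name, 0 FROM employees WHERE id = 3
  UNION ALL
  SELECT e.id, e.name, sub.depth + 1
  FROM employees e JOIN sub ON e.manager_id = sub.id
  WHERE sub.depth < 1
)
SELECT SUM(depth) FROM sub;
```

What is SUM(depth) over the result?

1

Base: id=3 (Carol) at depth 0.
Iteration 1: rows with manager_id in {3} -> Pam (id 5, depth 1).
Iteration 2: depth < 1 fails for all current rows; recursion stops.
SUM(depth) = 0 + 1 = 1.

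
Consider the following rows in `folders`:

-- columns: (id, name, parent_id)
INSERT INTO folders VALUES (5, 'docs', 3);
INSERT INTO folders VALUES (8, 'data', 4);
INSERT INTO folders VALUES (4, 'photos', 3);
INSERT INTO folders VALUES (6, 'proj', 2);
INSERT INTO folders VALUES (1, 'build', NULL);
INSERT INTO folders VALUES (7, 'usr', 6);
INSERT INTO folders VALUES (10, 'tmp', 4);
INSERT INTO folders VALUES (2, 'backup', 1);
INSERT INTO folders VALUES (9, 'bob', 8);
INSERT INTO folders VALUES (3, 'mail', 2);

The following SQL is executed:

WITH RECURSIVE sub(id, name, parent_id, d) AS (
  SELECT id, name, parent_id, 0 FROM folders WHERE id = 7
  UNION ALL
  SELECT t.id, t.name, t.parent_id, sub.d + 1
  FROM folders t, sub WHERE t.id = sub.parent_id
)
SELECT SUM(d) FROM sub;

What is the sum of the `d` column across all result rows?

6

Base: id=7 (usr), parent_id=6, d 0.
Iteration 1: join on id=6 -> proj (id 6, parent_id=2, d 1).
Iteration 2: join on id=2 -> backup (id 2, parent_id=1, d 2).
Iteration 3: join on id=1 -> build (id 1, parent_id=NULL, d 3).
Iteration 4: parent_id is NULL; no match; recursion stops.
SUM(d) = 0 + 1 + 2 + 3 = 6.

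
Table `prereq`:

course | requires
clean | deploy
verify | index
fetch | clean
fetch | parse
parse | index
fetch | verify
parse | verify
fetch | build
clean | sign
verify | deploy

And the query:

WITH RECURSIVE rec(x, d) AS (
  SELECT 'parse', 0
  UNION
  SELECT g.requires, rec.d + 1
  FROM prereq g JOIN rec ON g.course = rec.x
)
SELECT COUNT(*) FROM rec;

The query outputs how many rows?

5

Base: (parse, d=0).
Iteration 1: edges from {parse} -> (index, d=1), (verify, d=1).
Iteration 2: edges from {index,verify} -> (deploy, d=2), (index, d=2).
Iteration 3: no outgoing edges from {deploy,index}; recursion stops.
Total rows emitted: 5.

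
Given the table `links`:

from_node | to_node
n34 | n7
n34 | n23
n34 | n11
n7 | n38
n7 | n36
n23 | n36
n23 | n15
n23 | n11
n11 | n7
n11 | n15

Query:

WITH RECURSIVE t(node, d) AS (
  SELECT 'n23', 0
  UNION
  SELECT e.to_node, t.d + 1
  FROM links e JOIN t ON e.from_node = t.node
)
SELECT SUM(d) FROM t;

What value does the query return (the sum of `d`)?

Base: (n23, d=0).
Iteration 1: edges from {n23} -> (n11, d=1), (n15, d=1), (n36, d=1).
Iteration 2: edges from {n11,n15,n36} -> (n15, d=2), (n7, d=2).
Iteration 3: edges from {n15,n7} -> (n36, d=3), (n38, d=3).
Iteration 4: no outgoing edges from {n36,n38}; recursion stops.
SUM(d) = 0 + 1 + 1 + 1 + 2 + 2 + 3 + 3 = 13.

13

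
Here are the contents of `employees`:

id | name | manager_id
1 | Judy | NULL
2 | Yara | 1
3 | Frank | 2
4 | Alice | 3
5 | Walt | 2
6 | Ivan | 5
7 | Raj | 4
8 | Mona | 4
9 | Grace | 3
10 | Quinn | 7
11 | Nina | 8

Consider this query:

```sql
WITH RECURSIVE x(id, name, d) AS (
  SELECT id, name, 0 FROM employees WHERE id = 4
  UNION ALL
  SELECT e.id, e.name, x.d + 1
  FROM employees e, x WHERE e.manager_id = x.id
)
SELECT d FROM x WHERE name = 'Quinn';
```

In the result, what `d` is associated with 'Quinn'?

Base: id=4 (Alice) at d 0.
Iteration 1: rows with manager_id in {4} -> Raj (id 7, d 1), Mona (id 8, d 1).
Iteration 2: rows with manager_id in {7,8} -> Quinn (id 10, d 2), Nina (id 11, d 2).
Iteration 3: no rows with manager_id in {10,11}; recursion stops.

2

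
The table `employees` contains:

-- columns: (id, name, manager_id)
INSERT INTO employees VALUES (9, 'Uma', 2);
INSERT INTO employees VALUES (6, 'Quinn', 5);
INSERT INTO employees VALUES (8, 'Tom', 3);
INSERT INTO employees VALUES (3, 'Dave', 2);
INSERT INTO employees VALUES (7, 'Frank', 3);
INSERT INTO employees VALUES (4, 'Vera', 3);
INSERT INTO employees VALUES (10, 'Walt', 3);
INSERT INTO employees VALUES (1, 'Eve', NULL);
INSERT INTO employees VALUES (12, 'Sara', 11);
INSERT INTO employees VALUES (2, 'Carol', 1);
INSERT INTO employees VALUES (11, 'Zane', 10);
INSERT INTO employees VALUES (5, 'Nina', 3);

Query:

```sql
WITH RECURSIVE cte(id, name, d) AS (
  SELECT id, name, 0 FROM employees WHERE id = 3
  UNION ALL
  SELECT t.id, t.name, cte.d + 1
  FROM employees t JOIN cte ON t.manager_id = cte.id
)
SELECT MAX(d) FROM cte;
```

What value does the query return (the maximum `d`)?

3

Base: id=3 (Dave) at d 0.
Iteration 1: rows with manager_id in {3} -> Vera (id 4, d 1), Nina (id 5, d 1), Frank (id 7, d 1), Tom (id 8, d 1), Walt (id 10, d 1).
Iteration 2: rows with manager_id in {4,5,7,8,10} -> Quinn (id 6, d 2), Zane (id 11, d 2).
Iteration 3: rows with manager_id in {6,11} -> Sara (id 12, d 3).
Iteration 4: no rows with manager_id in {12}; recursion stops.
d values: 0, 1, 1, 1, 1, 1, 2, 2, 3; the maximum is 3.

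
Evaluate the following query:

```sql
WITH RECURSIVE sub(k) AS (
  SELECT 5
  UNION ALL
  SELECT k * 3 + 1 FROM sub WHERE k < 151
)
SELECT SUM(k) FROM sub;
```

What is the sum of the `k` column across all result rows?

663

Base: k=5.
Iteration 1: 5 < 151 holds -> k = 5 * 3 + 1 = 16.
Iteration 2: 16 < 151 holds -> k = 16 * 3 + 1 = 49.
Iteration 3: 49 < 151 holds -> k = 49 * 3 + 1 = 148.
Iteration 4: 148 < 151 holds -> k = 148 * 3 + 1 = 445.
Iteration 5: 445 < 151 fails; recursion stops.
SUM(k) = 5 + 16 + 49 + 148 + 445 = 663.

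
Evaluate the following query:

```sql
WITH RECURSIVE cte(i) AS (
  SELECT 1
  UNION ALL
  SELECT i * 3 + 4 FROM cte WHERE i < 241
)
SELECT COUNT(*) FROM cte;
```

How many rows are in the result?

Base: i=1.
Iteration 1: 1 < 241 holds -> i = 1 * 3 + 4 = 7.
Iteration 2: 7 < 241 holds -> i = 7 * 3 + 4 = 25.
Iteration 3: 25 < 241 holds -> i = 25 * 3 + 4 = 79.
Iteration 4: 79 < 241 holds -> i = 79 * 3 + 4 = 241.
Iteration 5: 241 < 241 fails; recursion stops.
Total rows emitted: 5.

5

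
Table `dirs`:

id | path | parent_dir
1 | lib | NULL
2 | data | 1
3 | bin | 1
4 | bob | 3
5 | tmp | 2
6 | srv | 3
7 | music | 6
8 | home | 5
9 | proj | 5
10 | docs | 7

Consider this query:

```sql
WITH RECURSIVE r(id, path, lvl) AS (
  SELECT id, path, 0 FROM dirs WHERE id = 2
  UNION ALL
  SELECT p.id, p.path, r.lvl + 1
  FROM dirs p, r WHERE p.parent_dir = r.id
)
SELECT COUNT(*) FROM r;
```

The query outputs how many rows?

4

Base: id=2 (data) at lvl 0.
Iteration 1: rows with parent_dir in {2} -> tmp (id 5, lvl 1).
Iteration 2: rows with parent_dir in {5} -> home (id 8, lvl 2), proj (id 9, lvl 2).
Iteration 3: no rows with parent_dir in {8,9}; recursion stops.
Total rows emitted: 4.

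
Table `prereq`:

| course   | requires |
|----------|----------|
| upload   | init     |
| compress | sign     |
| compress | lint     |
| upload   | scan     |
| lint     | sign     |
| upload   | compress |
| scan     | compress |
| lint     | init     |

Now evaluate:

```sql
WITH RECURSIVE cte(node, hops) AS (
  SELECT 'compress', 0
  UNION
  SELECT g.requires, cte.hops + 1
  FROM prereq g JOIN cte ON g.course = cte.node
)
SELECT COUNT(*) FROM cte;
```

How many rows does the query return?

Base: (compress, hops=0).
Iteration 1: edges from {compress} -> (lint, hops=1), (sign, hops=1).
Iteration 2: edges from {lint,sign} -> (init, hops=2), (sign, hops=2).
Iteration 3: no outgoing edges from {init,sign}; recursion stops.
Total rows emitted: 5.

5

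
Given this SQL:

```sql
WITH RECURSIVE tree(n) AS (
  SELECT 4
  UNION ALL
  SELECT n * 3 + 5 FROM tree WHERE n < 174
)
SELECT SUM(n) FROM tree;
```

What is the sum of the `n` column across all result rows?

Base: n=4.
Iteration 1: 4 < 174 holds -> n = 4 * 3 + 5 = 17.
Iteration 2: 17 < 174 holds -> n = 17 * 3 + 5 = 56.
Iteration 3: 56 < 174 holds -> n = 56 * 3 + 5 = 173.
Iteration 4: 173 < 174 holds -> n = 173 * 3 + 5 = 524.
Iteration 5: 524 < 174 fails; recursion stops.
SUM(n) = 4 + 17 + 56 + 173 + 524 = 774.

774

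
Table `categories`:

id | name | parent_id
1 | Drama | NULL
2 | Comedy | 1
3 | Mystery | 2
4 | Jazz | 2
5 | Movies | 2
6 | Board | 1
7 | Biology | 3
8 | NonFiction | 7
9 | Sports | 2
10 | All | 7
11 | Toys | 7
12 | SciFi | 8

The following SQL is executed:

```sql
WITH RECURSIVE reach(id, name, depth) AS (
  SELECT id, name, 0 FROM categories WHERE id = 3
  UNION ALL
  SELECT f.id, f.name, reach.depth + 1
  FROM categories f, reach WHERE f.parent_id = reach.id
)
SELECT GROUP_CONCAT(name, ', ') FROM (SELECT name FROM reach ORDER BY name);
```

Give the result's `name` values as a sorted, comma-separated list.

All, Biology, Mystery, NonFiction, SciFi, Toys

Base: id=3 (Mystery) at depth 0.
Iteration 1: rows with parent_id in {3} -> Biology (id 7, depth 1).
Iteration 2: rows with parent_id in {7} -> NonFiction (id 8, depth 2), All (id 10, depth 2), Toys (id 11, depth 2).
Iteration 3: rows with parent_id in {8,10,11} -> SciFi (id 12, depth 3).
Iteration 4: no rows with parent_id in {12}; recursion stops.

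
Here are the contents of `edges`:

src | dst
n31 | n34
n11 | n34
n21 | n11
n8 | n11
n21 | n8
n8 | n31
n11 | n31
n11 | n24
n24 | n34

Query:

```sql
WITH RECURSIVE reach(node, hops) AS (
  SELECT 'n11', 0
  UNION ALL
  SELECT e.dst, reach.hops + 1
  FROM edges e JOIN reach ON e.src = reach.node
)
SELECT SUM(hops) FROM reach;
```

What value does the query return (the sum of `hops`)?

Base: (n11, hops=0).
Iteration 1: edges from {n11} -> (n24, hops=1), (n31, hops=1), (n34, hops=1).
Iteration 2: edges from {n24,n31,n34} -> (n34, hops=2) x2. [UNION ALL keeps all 2 new rows, including repeats]
Iteration 3: no outgoing edges from {n34}; recursion stops.
SUM(hops) = 0 + 1 + 1 + 1 + 2 + 2 = 7.

7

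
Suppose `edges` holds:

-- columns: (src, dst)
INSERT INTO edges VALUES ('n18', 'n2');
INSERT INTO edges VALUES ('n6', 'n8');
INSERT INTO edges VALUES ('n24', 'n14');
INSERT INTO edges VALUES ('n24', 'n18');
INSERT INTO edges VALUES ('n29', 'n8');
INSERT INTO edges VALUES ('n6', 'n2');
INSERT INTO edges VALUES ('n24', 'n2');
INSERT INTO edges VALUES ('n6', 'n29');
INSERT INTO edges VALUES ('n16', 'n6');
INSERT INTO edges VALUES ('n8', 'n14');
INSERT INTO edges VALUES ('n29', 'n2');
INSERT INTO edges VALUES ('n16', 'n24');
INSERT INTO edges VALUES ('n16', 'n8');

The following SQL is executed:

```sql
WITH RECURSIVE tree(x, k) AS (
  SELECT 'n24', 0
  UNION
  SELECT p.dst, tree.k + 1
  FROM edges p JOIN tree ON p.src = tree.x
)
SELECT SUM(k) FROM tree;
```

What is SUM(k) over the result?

5

Base: (n24, k=0).
Iteration 1: edges from {n24} -> (n14, k=1), (n18, k=1), (n2, k=1).
Iteration 2: edges from {n14,n18,n2} -> (n2, k=2).
Iteration 3: no outgoing edges from {n2}; recursion stops.
SUM(k) = 0 + 1 + 1 + 1 + 2 = 5.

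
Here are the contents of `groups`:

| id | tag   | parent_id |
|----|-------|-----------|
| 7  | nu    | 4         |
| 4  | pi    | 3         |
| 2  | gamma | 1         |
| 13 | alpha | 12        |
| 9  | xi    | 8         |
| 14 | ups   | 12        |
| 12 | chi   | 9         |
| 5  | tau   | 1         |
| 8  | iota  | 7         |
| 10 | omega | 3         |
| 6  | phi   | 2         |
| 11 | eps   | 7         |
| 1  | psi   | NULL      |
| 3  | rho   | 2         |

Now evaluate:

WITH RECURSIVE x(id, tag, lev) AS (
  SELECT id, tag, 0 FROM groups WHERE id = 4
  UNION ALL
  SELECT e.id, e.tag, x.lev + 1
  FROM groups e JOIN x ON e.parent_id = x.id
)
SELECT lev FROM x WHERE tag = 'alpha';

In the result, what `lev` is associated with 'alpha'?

Base: id=4 (pi) at lev 0.
Iteration 1: rows with parent_id in {4} -> nu (id 7, lev 1).
Iteration 2: rows with parent_id in {7} -> iota (id 8, lev 2), eps (id 11, lev 2).
Iteration 3: rows with parent_id in {8,11} -> xi (id 9, lev 3).
Iteration 4: rows with parent_id in {9} -> chi (id 12, lev 4).
Iteration 5: rows with parent_id in {12} -> alpha (id 13, lev 5), ups (id 14, lev 5).
Iteration 6: no rows with parent_id in {13,14}; recursion stops.

5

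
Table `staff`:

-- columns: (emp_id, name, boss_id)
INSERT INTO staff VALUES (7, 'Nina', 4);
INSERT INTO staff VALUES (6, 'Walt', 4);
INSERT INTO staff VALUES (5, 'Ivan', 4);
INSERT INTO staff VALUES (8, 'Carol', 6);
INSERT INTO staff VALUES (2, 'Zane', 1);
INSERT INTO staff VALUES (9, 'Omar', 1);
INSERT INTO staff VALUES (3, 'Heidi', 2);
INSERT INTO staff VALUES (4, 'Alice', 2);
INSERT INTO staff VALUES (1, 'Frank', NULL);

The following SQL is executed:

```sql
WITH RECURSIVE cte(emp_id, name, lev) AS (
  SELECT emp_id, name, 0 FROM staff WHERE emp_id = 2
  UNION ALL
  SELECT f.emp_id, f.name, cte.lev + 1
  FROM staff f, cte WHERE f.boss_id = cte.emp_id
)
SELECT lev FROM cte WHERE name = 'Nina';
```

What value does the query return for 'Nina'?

Base: emp_id=2 (Zane) at lev 0.
Iteration 1: rows with boss_id in {2} -> Heidi (id 3, lev 1), Alice (id 4, lev 1).
Iteration 2: rows with boss_id in {3,4} -> Ivan (id 5, lev 2), Walt (id 6, lev 2), Nina (id 7, lev 2).
Iteration 3: rows with boss_id in {5,6,7} -> Carol (id 8, lev 3).
Iteration 4: no rows with boss_id in {8}; recursion stops.

2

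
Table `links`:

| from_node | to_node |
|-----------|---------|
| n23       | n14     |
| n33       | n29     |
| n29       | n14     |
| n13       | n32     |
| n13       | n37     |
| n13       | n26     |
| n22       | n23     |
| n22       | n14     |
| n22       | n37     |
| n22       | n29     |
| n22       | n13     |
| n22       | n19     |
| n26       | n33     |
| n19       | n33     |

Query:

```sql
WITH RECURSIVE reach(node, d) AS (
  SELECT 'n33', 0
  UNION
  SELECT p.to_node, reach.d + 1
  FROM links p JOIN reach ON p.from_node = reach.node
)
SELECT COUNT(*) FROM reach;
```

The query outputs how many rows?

Base: (n33, d=0).
Iteration 1: edges from {n33} -> (n29, d=1).
Iteration 2: edges from {n29} -> (n14, d=2).
Iteration 3: no outgoing edges from {n14}; recursion stops.
Total rows emitted: 3.

3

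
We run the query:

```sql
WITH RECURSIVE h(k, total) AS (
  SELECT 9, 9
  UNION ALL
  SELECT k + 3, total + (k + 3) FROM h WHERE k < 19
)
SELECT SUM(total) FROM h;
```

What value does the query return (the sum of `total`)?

195

Base: k=9, total=9.
Iteration 1: 9 < 19 holds -> k = 9 + 3 = 12, total = 9 + 12 = 21.
Iteration 2: 12 < 19 holds -> k = 12 + 3 = 15, total = 21 + 15 = 36.
Iteration 3: 15 < 19 holds -> k = 15 + 3 = 18, total = 36 + 18 = 54.
Iteration 4: 18 < 19 holds -> k = 18 + 3 = 21, total = 54 + 21 = 75.
Iteration 5: 21 < 19 fails; recursion stops.
SUM(total) = 9 + 21 + 36 + 54 + 75 = 195.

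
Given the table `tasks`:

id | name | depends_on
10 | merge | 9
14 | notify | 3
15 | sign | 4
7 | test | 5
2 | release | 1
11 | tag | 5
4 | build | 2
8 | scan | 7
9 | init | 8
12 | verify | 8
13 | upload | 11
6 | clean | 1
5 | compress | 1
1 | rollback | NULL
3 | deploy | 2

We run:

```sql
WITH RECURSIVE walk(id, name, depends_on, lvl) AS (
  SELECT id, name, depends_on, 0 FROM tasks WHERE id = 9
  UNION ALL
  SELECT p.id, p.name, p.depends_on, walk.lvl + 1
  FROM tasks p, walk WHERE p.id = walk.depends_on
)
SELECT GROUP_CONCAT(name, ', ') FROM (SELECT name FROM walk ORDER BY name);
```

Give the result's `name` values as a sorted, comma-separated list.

Base: id=9 (init), depends_on=8, lvl 0.
Iteration 1: join on id=8 -> scan (id 8, depends_on=7, lvl 1).
Iteration 2: join on id=7 -> test (id 7, depends_on=5, lvl 2).
Iteration 3: join on id=5 -> compress (id 5, depends_on=1, lvl 3).
Iteration 4: join on id=1 -> rollback (id 1, depends_on=NULL, lvl 4).
Iteration 5: depends_on is NULL; no match; recursion stops.

compress, init, rollback, scan, test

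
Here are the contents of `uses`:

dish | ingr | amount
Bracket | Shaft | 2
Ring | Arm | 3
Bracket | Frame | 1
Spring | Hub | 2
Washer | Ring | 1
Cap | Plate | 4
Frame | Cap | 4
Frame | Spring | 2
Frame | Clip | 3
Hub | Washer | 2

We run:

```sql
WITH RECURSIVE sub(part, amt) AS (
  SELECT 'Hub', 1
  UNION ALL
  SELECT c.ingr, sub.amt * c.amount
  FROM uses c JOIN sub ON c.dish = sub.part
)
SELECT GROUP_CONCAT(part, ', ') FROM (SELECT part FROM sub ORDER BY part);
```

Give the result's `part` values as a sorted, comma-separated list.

Arm, Hub, Ring, Washer

Base: (Hub, amt=1).
Iteration 1: components of {Hub} -> Washer = 1*2 = 2.
Iteration 2: components of {Washer} -> Ring = 2*1 = 2.
Iteration 3: components of {Ring} -> Arm = 2*3 = 6.
Iteration 4: no further components; recursion stops.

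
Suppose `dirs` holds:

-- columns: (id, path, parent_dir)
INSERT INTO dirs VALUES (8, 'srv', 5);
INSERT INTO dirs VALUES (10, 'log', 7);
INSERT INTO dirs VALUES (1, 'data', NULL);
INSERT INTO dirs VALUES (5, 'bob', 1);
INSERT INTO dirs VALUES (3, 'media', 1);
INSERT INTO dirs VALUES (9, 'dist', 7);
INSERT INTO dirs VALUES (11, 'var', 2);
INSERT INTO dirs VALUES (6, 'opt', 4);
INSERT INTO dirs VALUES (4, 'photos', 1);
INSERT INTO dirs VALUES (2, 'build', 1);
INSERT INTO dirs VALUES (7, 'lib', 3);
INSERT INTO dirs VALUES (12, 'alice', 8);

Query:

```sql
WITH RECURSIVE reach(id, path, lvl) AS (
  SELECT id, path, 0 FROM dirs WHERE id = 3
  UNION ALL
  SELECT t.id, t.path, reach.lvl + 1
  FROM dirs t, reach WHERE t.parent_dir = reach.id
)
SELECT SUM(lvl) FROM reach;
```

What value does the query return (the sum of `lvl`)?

Base: id=3 (media) at lvl 0.
Iteration 1: rows with parent_dir in {3} -> lib (id 7, lvl 1).
Iteration 2: rows with parent_dir in {7} -> dist (id 9, lvl 2), log (id 10, lvl 2).
Iteration 3: no rows with parent_dir in {9,10}; recursion stops.
SUM(lvl) = 0 + 1 + 2 + 2 = 5.

5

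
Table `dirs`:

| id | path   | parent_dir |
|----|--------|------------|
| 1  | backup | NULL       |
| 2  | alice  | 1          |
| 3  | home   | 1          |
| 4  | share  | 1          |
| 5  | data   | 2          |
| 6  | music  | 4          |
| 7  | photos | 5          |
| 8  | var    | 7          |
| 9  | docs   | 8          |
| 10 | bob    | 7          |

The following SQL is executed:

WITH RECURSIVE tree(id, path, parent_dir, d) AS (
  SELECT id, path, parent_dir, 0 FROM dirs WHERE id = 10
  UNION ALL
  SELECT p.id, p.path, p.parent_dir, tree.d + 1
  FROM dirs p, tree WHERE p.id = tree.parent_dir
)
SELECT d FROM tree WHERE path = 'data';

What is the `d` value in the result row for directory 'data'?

Base: id=10 (bob), parent_dir=7, d 0.
Iteration 1: join on id=7 -> photos (id 7, parent_dir=5, d 1).
Iteration 2: join on id=5 -> data (id 5, parent_dir=2, d 2).
Iteration 3: join on id=2 -> alice (id 2, parent_dir=1, d 3).
Iteration 4: join on id=1 -> backup (id 1, parent_dir=NULL, d 4).
Iteration 5: parent_dir is NULL; no match; recursion stops.

2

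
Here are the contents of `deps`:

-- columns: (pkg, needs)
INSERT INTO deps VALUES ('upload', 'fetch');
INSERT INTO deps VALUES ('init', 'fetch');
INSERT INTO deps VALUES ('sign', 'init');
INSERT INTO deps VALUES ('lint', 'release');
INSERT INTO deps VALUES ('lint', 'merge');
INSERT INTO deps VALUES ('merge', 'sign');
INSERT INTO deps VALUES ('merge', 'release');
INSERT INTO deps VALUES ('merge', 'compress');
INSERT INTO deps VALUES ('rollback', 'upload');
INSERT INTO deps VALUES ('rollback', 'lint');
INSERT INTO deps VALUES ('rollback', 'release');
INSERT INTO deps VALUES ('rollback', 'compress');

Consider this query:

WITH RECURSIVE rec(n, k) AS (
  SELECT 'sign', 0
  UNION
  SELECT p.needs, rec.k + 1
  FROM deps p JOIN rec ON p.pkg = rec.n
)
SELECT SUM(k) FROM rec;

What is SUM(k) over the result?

3

Base: (sign, k=0).
Iteration 1: edges from {sign} -> (init, k=1).
Iteration 2: edges from {init} -> (fetch, k=2).
Iteration 3: no outgoing edges from {fetch}; recursion stops.
SUM(k) = 0 + 1 + 2 = 3.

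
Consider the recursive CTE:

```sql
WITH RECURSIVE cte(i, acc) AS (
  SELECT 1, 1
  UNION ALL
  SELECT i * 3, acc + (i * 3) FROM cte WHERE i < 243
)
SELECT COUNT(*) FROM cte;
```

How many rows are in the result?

Base: i=1, acc=1.
Iteration 1: 1 < 243 holds -> i = 1 * 3 = 3, acc = 1 + 3 = 4.
Iteration 2: 3 < 243 holds -> i = 3 * 3 = 9, acc = 4 + 9 = 13.
Iteration 3: 9 < 243 holds -> i = 9 * 3 = 27, acc = 13 + 27 = 40.
Iteration 4: 27 < 243 holds -> i = 27 * 3 = 81, acc = 40 + 81 = 121.
Iteration 5: 81 < 243 holds -> i = 81 * 3 = 243, acc = 121 + 243 = 364.
Iteration 6: 243 < 243 fails; recursion stops.
Total rows emitted: 6.

6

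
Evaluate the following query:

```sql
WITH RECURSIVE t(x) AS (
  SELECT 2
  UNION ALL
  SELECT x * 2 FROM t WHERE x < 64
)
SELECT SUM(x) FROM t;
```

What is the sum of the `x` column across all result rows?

Base: x=2.
Iteration 1: 2 < 64 holds -> x = 2 * 2 = 4.
Iteration 2: 4 < 64 holds -> x = 4 * 2 = 8.
Iteration 3: 8 < 64 holds -> x = 8 * 2 = 16.
Iteration 4: 16 < 64 holds -> x = 16 * 2 = 32.
Iteration 5: 32 < 64 holds -> x = 32 * 2 = 64.
Iteration 6: 64 < 64 fails; recursion stops.
SUM(x) = 2 + 4 + 8 + 16 + 32 + 64 = 126.

126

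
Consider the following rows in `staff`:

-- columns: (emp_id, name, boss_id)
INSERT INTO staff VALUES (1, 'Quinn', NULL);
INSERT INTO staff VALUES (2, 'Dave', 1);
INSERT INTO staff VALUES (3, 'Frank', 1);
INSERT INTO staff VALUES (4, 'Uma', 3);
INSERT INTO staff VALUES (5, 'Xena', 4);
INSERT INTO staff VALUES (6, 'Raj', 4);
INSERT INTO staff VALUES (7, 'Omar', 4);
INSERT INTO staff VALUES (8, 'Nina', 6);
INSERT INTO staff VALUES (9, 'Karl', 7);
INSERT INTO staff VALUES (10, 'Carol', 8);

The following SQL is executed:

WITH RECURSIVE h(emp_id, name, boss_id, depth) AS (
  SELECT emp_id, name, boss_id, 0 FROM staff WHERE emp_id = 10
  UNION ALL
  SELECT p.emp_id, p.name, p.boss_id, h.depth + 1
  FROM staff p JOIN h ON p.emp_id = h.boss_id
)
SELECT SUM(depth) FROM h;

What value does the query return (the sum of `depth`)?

15

Base: emp_id=10 (Carol), boss_id=8, depth 0.
Iteration 1: join on emp_id=8 -> Nina (id 8, boss_id=6, depth 1).
Iteration 2: join on emp_id=6 -> Raj (id 6, boss_id=4, depth 2).
Iteration 3: join on emp_id=4 -> Uma (id 4, boss_id=3, depth 3).
Iteration 4: join on emp_id=3 -> Frank (id 3, boss_id=1, depth 4).
Iteration 5: join on emp_id=1 -> Quinn (id 1, boss_id=NULL, depth 5).
Iteration 6: boss_id is NULL; no match; recursion stops.
SUM(depth) = 0 + 1 + 2 + 3 + 4 + 5 = 15.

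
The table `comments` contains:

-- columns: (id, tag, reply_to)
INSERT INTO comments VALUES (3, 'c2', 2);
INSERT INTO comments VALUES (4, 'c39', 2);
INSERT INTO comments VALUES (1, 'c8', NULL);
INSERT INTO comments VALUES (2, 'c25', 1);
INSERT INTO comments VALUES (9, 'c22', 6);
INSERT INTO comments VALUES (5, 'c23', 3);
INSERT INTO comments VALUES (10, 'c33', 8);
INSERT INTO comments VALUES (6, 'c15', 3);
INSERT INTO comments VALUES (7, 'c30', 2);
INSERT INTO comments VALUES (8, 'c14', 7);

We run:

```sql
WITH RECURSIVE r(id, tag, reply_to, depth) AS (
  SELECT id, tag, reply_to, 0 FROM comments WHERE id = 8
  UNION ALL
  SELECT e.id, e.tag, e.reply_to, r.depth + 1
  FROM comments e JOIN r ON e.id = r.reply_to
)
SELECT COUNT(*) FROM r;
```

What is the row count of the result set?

4

Base: id=8 (c14), reply_to=7, depth 0.
Iteration 1: join on id=7 -> c30 (id 7, reply_to=2, depth 1).
Iteration 2: join on id=2 -> c25 (id 2, reply_to=1, depth 2).
Iteration 3: join on id=1 -> c8 (id 1, reply_to=NULL, depth 3).
Iteration 4: reply_to is NULL; no match; recursion stops.
Total rows emitted: 4.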